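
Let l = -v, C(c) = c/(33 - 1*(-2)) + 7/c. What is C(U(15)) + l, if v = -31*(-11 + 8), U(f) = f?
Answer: -9671/105 ≈ -92.105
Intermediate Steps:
C(c) = 7/c + c/35 (C(c) = c/(33 + 2) + 7/c = c/35 + 7/c = 7/c + c/35)
v = 93 (v = -31*(-3) = 93)
l = -93 (l = -1*93 = -93)
C(U(15)) + l = (7/15 + (1/35)*15) - 93 = (7*(1/15) + 3/7) - 93 = (7/15 + 3/7) - 93 = 94/105 - 93 = -9671/105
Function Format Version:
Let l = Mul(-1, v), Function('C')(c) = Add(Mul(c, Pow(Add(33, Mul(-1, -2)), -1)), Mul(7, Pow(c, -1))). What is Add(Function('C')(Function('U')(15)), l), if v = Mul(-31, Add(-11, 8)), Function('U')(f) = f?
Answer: Rational(-9671, 105) ≈ -92.105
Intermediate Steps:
Function('C')(c) = Add(Mul(7, Pow(c, -1)), Mul(Rational(1, 35), c)) (Function('C')(c) = Add(Mul(c, Pow(Add(33, 2), -1)), Mul(7, Pow(c, -1))) = Add(Mul(c, Pow(35, -1)), Mul(7, Pow(c, -1))) = Add(Mul(c, Rational(1, 35)), Mul(7, Pow(c, -1))) = Add(Mul(Rational(1, 35), c), Mul(7, Pow(c, -1))) = Add(Mul(7, Pow(c, -1)), Mul(Rational(1, 35), c)))
v = 93 (v = Mul(-31, -3) = 93)
l = -93 (l = Mul(-1, 93) = -93)
Add(Function('C')(Function('U')(15)), l) = Add(Add(Mul(7, Pow(15, -1)), Mul(Rational(1, 35), 15)), -93) = Add(Add(Mul(7, Rational(1, 15)), Rational(3, 7)), -93) = Add(Add(Rational(7, 15), Rational(3, 7)), -93) = Add(Rational(94, 105), -93) = Rational(-9671, 105)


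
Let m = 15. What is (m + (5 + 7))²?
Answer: 729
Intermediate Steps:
(m + (5 + 7))² = (15 + (5 + 7))² = (15 + 12)² = 27² = 729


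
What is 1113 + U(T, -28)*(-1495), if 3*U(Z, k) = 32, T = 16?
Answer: -44501/3 ≈ -14834.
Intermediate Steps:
U(Z, k) = 32/3 (U(Z, k) = (1/3)*32 = 32/3)
1113 + U(T, -28)*(-1495) = 1113 + (32/3)*(-1495) = 1113 - 47840/3 = -44501/3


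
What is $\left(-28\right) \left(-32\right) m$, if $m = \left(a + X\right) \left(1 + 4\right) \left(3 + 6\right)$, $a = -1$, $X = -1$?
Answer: $-80640$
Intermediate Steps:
$m = -90$ ($m = \left(-1 - 1\right) \left(1 + 4\right) \left(3 + 6\right) = - 2 \cdot 5 \cdot 9 = \left(-2\right) 45 = -90$)
$\left(-28\right) \left(-32\right) m = \left(-28\right) \left(-32\right) \left(-90\right) = 896 \left(-90\right) = -80640$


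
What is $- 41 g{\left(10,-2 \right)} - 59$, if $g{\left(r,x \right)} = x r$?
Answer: $761$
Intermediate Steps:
$g{\left(r,x \right)} = r x$
$- 41 g{\left(10,-2 \right)} - 59 = - 41 \cdot 10 \left(-2\right) - 59 = \left(-41\right) \left(-20\right) - 59 = 820 - 59 = 761$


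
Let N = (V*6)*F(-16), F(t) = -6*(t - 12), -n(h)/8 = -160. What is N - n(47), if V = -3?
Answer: -4304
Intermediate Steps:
n(h) = 1280 (n(h) = -8*(-160) = 1280)
F(t) = 72 - 6*t (F(t) = -6*(-12 + t) = 72 - 6*t)
N = -3024 (N = (-3*6)*(72 - 6*(-16)) = -18*(72 + 96) = -18*168 = -3024)
N - n(47) = -3024 - 1*1280 = -3024 - 1280 = -4304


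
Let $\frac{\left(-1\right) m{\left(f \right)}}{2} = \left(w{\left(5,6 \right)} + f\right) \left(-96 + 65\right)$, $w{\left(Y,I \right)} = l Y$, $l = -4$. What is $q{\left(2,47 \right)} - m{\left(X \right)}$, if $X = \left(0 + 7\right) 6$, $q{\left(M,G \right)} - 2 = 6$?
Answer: $-1356$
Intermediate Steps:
$q{\left(M,G \right)} = 8$ ($q{\left(M,G \right)} = 2 + 6 = 8$)
$w{\left(Y,I \right)} = - 4 Y$
$X = 42$ ($X = 7 \cdot 6 = 42$)
$m{\left(f \right)} = -1240 + 62 f$ ($m{\left(f \right)} = - 2 \left(\left(-4\right) 5 + f\right) \left(-96 + 65\right) = - 2 \left(-20 + f\right) \left(-31\right) = - 2 \left(620 - 31 f\right) = -1240 + 62 f$)
$q{\left(2,47 \right)} - m{\left(X \right)} = 8 - \left(-1240 + 62 \cdot 42\right) = 8 - \left(-1240 + 2604\right) = 8 - 1364 = -1356$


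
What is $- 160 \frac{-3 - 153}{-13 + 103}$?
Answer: $\frac{832}{3} \approx 277.33$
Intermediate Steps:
$- 160 \frac{-3 - 153}{-13 + 103} = - 160 \left(- \frac{156}{90}\right) = - 160 \left(\left(-156\right) \frac{1}{90}\right) = \left(-160\right) \left(- \frac{26}{15}\right) = \frac{832}{3}$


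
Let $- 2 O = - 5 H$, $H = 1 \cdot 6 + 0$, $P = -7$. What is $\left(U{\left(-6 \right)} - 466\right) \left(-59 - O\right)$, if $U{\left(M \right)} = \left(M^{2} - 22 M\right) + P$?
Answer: $22570$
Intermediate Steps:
$H = 6$ ($H = 6 + 0 = 6$)
$O = 15$ ($O = - \frac{\left(-5\right) 6}{2} = \left(- \frac{1}{2}\right) \left(-30\right) = 15$)
$U{\left(M \right)} = -7 + M^{2} - 22 M$ ($U{\left(M \right)} = \left(M^{2} - 22 M\right) - 7 = -7 + M^{2} - 22 M$)
$\left(U{\left(-6 \right)} - 466\right) \left(-59 - O\right) = \left(\left(-7 + \left(-6\right)^{2} - -132\right) - 466\right) \left(-59 - 15\right) = \left(\left(-7 + 36 + 132\right) - 466\right) \left(-59 - 15\right) = \left(161 - 466\right) \left(-74\right) = \left(-305\right) \left(-74\right) = 22570$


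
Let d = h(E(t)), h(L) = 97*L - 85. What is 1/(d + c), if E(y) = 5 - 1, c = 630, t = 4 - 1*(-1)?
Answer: 1/933 ≈ 0.0010718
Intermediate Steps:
t = 5 (t = 4 + 1 = 5)
E(y) = 4
h(L) = -85 + 97*L
d = 303 (d = -85 + 97*4 = -85 + 388 = 303)
1/(d + c) = 1/(303 + 630) = 1/933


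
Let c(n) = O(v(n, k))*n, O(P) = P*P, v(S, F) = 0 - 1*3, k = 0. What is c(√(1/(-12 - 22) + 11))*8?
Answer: 36*√12682/17 ≈ 238.48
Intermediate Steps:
v(S, F) = -3 (v(S, F) = 0 - 3 = -3)
O(P) = P²
c(n) = 9*n (c(n) = (-3)²*n = 9*n)
c(√(1/(-12 - 22) + 11))*8 = (9*√(1/(-12 - 22) + 11))*8 = (9*√(1/(-34) + 11))*8 = (9*√(-1/34 + 11))*8 = (9*√(373/34))*8 = (9*(√12682/34))*8 = (9*√12682/34)*8 = 36*√12682/17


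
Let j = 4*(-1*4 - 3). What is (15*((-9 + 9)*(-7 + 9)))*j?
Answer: 0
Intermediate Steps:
j = -28 (j = 4*(-4 - 3) = 4*(-7) = -28)
(15*((-9 + 9)*(-7 + 9)))*j = (15*((-9 + 9)*(-7 + 9)))*(-28) = (15*(0*2))*(-28) = (15*0)*(-28) = 0*(-28) = 0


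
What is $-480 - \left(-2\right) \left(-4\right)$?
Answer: $-488$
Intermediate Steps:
$-480 - \left(-2\right) \left(-4\right) = -480 - 8 = -488$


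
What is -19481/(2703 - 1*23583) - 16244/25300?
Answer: 7684729/26413200 ≈ 0.29094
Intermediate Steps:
-19481/(2703 - 1*23583) - 16244/25300 = -19481/(2703 - 23583) - 16244*1/25300 = -19481/(-20880) - 4061/6325 = -19481*(-1/20880) - 4061/6325 = 19481/20880 - 4061/6325 = 7684729/26413200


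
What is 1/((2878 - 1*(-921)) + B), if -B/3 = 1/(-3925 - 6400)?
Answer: 10325/39224678 ≈ 0.00026323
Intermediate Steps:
B = 3/10325 (B = -3/(-3925 - 6400) = -3/(-10325) = -3*(-1/10325) = 3/10325 ≈ 0.00029056)
1/((2878 - 1*(-921)) + B) = 1/((2878 - 1*(-921)) + 3/10325) = 1/((2878 + 921) + 3/10325) = 1/(3799 + 3/10325) = 1/(39224678/10325) = 10325/39224678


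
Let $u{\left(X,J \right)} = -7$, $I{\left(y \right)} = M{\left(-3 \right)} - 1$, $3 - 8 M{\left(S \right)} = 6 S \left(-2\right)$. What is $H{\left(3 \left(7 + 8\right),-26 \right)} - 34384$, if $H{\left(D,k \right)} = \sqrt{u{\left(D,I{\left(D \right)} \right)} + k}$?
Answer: $-34384 + i \sqrt{33} \approx -34384.0 + 5.7446 i$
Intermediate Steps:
$M{\left(S \right)} = \frac{3}{8} + \frac{3 S}{2}$ ($M{\left(S \right)} = \frac{3}{8} - \frac{6 S \left(-2\right)}{8} = \frac{3}{8} - \frac{\left(-12\right) S}{8} = \frac{3}{8} + \frac{3 S}{2}$)
$I{\left(y \right)} = - \frac{41}{8}$ ($I{\left(y \right)} = \left(\frac{3}{8} + \frac{3}{2} \left(-3\right)\right) - 1 = \left(\frac{3}{8} - \frac{9}{2}\right) - 1 = - \frac{33}{8} - 1 = - \frac{41}{8}$)
$H{\left(D,k \right)} = \sqrt{-7 + k}$
$H{\left(3 \left(7 + 8\right),-26 \right)} - 34384 = \sqrt{-7 - 26} - 34384 = \sqrt{-33} - 34384 = i \sqrt{33} - 34384 = -34384 + i \sqrt{33}$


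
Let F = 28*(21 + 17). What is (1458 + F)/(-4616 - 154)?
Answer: -1261/2385 ≈ -0.52872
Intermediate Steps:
F = 1064 (F = 28*38 = 1064)
(1458 + F)/(-4616 - 154) = (1458 + 1064)/(-4616 - 154) = 2522/(-4770) = 2522*(-1/4770) = -1261/2385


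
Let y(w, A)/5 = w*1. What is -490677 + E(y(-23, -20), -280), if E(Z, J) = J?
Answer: -490957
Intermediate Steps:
y(w, A) = 5*w (y(w, A) = 5*(w*1) = 5*w)
-490677 + E(y(-23, -20), -280) = -490677 - 280 = -490957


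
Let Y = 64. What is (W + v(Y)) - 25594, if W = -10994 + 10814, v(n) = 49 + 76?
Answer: -25649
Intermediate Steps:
v(n) = 125
W = -180
(W + v(Y)) - 25594 = (-180 + 125) - 25594 = -55 - 25594 = -25649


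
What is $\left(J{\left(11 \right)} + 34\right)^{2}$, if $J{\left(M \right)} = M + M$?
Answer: $3136$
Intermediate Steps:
$J{\left(M \right)} = 2 M$
$\left(J{\left(11 \right)} + 34\right)^{2} = \left(2 \cdot 11 + 34\right)^{2} = \left(22 + 34\right)^{2} = 56^{2} = 3136$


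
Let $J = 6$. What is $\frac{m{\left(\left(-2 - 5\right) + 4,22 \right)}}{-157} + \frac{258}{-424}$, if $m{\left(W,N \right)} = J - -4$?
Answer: $- \frac{22373}{33284} \approx -0.67218$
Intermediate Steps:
$m{\left(W,N \right)} = 10$ ($m{\left(W,N \right)} = 6 - -4 = 6 + 4 = 10$)
$\frac{m{\left(\left(-2 - 5\right) + 4,22 \right)}}{-157} + \frac{258}{-424} = \frac{10}{-157} + \frac{258}{-424} = 10 \left(- \frac{1}{157}\right) + 258 \left(- \frac{1}{424}\right) = - \frac{10}{157} - \frac{129}{212} = - \frac{22373}{33284}$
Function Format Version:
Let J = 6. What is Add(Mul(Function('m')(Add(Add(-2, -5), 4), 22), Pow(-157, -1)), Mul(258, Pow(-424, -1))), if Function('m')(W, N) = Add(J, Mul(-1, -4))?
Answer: Rational(-22373, 33284) ≈ -0.67218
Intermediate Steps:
Function('m')(W, N) = 10 (Function('m')(W, N) = Add(6, Mul(-1, -4)) = Add(6, 4) = 10)
Add(Mul(Function('m')(Add(Add(-2, -5), 4), 22), Pow(-157, -1)), Mul(258, Pow(-424, -1))) = Add(Mul(10, Pow(-157, -1)), Mul(258, Pow(-424, -1))) = Add(Mul(10, Rational(-1, 157)), Mul(258, Rational(-1, 424))) = Add(Rational(-10, 157), Rational(-129, 212)) = Rational(-22373, 33284)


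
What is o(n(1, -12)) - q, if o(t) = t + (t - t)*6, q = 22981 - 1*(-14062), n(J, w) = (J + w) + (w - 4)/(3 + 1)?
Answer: -37058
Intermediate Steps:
n(J, w) = -1 + J + 5*w/4 (n(J, w) = (J + w) + (-4 + w)/4 = (J + w) + (-4 + w)*(¼) = (J + w) + (-1 + w/4) = -1 + J + 5*w/4)
q = 37043 (q = 22981 + 14062 = 37043)
o(t) = t (o(t) = t + 0*6 = t + 0 = t)
o(n(1, -12)) - q = (-1 + 1 + (5/4)*(-12)) - 1*37043 = (-1 + 1 - 15) - 37043 = -15 - 37043 = -37058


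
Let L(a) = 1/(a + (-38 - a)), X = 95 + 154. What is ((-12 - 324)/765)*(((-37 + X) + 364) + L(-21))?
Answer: -1225672/4845 ≈ -252.98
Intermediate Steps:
X = 249
L(a) = -1/38 (L(a) = 1/(-38) = -1/38)
((-12 - 324)/765)*(((-37 + X) + 364) + L(-21)) = ((-12 - 324)/765)*(((-37 + 249) + 364) - 1/38) = (-336*1/765)*((212 + 364) - 1/38) = -112*(576 - 1/38)/255 = -112/255*21887/38 = -1225672/4845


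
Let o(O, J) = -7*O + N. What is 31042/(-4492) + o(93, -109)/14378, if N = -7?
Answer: -16045629/2306642 ≈ -6.9563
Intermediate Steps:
o(O, J) = -7 - 7*O (o(O, J) = -7*O - 7 = -7 - 7*O)
31042/(-4492) + o(93, -109)/14378 = 31042/(-4492) + (-7 - 7*93)/14378 = 31042*(-1/4492) + (-7 - 651)*(1/14378) = -15521/2246 - 658*1/14378 = -15521/2246 - 47/1027 = -16045629/2306642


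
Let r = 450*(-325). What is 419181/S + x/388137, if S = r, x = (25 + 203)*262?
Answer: -17107029533/6307226250 ≈ -2.7123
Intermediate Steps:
x = 59736 (x = 228*262 = 59736)
r = -146250
S = -146250
419181/S + x/388137 = 419181/(-146250) + 59736/388137 = 419181*(-1/146250) + 59736*(1/388137) = -139727/48750 + 19912/129379 = -17107029533/6307226250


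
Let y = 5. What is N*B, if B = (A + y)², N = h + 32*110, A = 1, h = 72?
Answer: 129312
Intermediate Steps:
N = 3592 (N = 72 + 32*110 = 72 + 3520 = 3592)
B = 36 (B = (1 + 5)² = 6² = 36)
N*B = 3592*36 = 129312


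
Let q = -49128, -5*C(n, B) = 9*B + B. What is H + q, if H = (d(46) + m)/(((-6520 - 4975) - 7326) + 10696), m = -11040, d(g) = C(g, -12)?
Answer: -399153984/8125 ≈ -49127.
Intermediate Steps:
C(n, B) = -2*B (C(n, B) = -(9*B + B)/5 = -2*B)
d(g) = 24 (d(g) = -2*(-12) = 24)
H = 11016/8125 (H = (24 - 11040)/(((-6520 - 4975) - 7326) + 10696) = -11016/((-11495 - 7326) + 10696) = -11016/(-18821 + 10696) = -11016/(-8125) = -11016*(-1/8125) = 11016/8125 ≈ 1.3558)
H + q = 11016/8125 - 49128 = -399153984/8125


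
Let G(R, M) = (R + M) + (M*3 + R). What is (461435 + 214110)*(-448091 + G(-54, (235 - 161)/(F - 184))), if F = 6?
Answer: -26947394798155/89 ≈ -3.0278e+11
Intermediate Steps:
G(R, M) = 2*R + 4*M (G(R, M) = (M + R) + (3*M + R) = (M + R) + (R + 3*M) = 2*R + 4*M)
(461435 + 214110)*(-448091 + G(-54, (235 - 161)/(F - 184))) = (461435 + 214110)*(-448091 + (2*(-54) + 4*((235 - 161)/(6 - 184)))) = 675545*(-448091 + (-108 + 4*(74/(-178)))) = 675545*(-448091 + (-108 + 4*(74*(-1/178)))) = 675545*(-448091 + (-108 + 4*(-37/89))) = 675545*(-448091 + (-108 - 148/89)) = 675545*(-448091 - 9760/89) = 675545*(-39889859/89) = -26947394798155/89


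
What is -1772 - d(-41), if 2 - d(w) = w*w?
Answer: -93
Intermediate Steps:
d(w) = 2 - w² (d(w) = 2 - w*w = 2 - w²)
-1772 - d(-41) = -1772 - (2 - 1*(-41)²) = -1772 - (2 - 1*1681) = -1772 - (2 - 1681) = -1772 - 1*(-1679) = -1772 + 1679 = -93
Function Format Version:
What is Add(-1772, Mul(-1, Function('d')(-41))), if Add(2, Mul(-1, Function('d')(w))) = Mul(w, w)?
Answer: -93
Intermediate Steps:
Function('d')(w) = Add(2, Mul(-1, Pow(w, 2))) (Function('d')(w) = Add(2, Mul(-1, Mul(w, w))) = Add(2, Mul(-1, Pow(w, 2))))
Add(-1772, Mul(-1, Function('d')(-41))) = Add(-1772, Mul(-1, Add(2, Mul(-1, Pow(-41, 2))))) = Add(-1772, Mul(-1, Add(2, Mul(-1, 1681)))) = Add(-1772, Mul(-1, Add(2, -1681))) = Add(-1772, Mul(-1, -1679)) = Add(-1772, 1679) = -93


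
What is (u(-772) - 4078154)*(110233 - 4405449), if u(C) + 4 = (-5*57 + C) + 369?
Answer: 17519524600736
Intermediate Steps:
u(C) = 80 + C (u(C) = -4 + ((-5*57 + C) + 369) = -4 + ((-285 + C) + 369) = -4 + (84 + C) = 80 + C)
(u(-772) - 4078154)*(110233 - 4405449) = ((80 - 772) - 4078154)*(110233 - 4405449) = (-692 - 4078154)*(-4295216) = -4078846*(-4295216) = 17519524600736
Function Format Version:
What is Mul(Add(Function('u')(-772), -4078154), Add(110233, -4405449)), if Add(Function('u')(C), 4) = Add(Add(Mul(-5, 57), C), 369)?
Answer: 17519524600736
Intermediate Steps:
Function('u')(C) = Add(80, C) (Function('u')(C) = Add(-4, Add(Add(Mul(-5, 57), C), 369)) = Add(-4, Add(Add(-285, C), 369)) = Add(-4, Add(84, C)) = Add(80, C))
Mul(Add(Function('u')(-772), -4078154), Add(110233, -4405449)) = Mul(Add(Add(80, -772), -4078154), Add(110233, -4405449)) = Mul(Add(-692, -4078154), -4295216) = Mul(-4078846, -4295216) = 17519524600736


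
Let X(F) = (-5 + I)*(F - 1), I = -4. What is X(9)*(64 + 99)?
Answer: -11736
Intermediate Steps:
X(F) = 9 - 9*F (X(F) = (-5 - 4)*(F - 1) = -9*(-1 + F) = 9 - 9*F)
X(9)*(64 + 99) = (9 - 9*9)*(64 + 99) = (9 - 81)*163 = -72*163 = -11736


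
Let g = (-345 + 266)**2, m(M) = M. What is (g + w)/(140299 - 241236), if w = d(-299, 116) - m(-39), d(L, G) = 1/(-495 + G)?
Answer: -2380119/38255123 ≈ -0.062217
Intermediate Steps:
g = 6241 (g = (-79)**2 = 6241)
w = 14780/379 (w = 1/(-495 + 116) - 1*(-39) = 1/(-379) + 39 = -1/379 + 39 = 14780/379 ≈ 38.997)
(g + w)/(140299 - 241236) = (6241 + 14780/379)/(140299 - 241236) = (2380119/379)/(-100937) = (2380119/379)*(-1/100937) = -2380119/38255123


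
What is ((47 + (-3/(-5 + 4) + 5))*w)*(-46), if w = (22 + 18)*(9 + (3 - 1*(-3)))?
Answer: -1518000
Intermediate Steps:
w = 600 (w = 40*(9 + (3 + 3)) = 40*(9 + 6) = 40*15 = 600)
((47 + (-3/(-5 + 4) + 5))*w)*(-46) = ((47 + (-3/(-5 + 4) + 5))*600)*(-46) = ((47 + (-3/(-1) + 5))*600)*(-46) = ((47 + (-1*(-3) + 5))*600)*(-46) = ((47 + (3 + 5))*600)*(-46) = ((47 + 8)*600)*(-46) = (55*600)*(-46) = 33000*(-46) = -1518000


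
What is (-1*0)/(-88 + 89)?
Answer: 0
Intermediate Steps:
(-1*0)/(-88 + 89) = 0/1 = 1*0 = 0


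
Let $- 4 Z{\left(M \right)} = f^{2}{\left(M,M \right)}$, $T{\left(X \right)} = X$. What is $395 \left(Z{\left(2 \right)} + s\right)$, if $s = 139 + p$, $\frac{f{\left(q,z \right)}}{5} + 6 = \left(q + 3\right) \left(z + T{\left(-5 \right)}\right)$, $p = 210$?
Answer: $- \frac{3803455}{4} \approx -9.5086 \cdot 10^{5}$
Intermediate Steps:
$f{\left(q,z \right)} = -30 + 5 \left(-5 + z\right) \left(3 + q\right)$ ($f{\left(q,z \right)} = -30 + 5 \left(q + 3\right) \left(z - 5\right) = -30 + 5 \left(3 + q\right) \left(-5 + z\right) = -30 + 5 \left(-5 + z\right) \left(3 + q\right)$)
$Z{\left(M \right)} = - \frac{\left(-105 - 10 M + 5 M^{2}\right)^{2}}{4}$ ($Z{\left(M \right)} = - \frac{\left(-105 - 25 M + 15 M + 5 M M\right)^{2}}{4} = - \frac{\left(-105 - 25 M + 15 M + 5 M^{2}\right)^{2}}{4} = - \frac{\left(-105 - 10 M + 5 M^{2}\right)^{2}}{4}$)
$s = 349$ ($s = 139 + 210 = 349$)
$395 \left(Z{\left(2 \right)} + s\right) = 395 \left(- \frac{25 \left(21 - 2^{2} + 2 \cdot 2\right)^{2}}{4} + 349\right) = 395 \left(- \frac{25 \left(21 - 4 + 4\right)^{2}}{4} + 349\right) = 395 \left(- \frac{25 \cdot 21^{2}}{4} + 349\right) = 395 \left(\left(- \frac{25}{4}\right) 441 + 349\right) = 395 \left(- \frac{11025}{4} + 349\right) = 395 \left(- \frac{9629}{4}\right) = - \frac{3803455}{4}$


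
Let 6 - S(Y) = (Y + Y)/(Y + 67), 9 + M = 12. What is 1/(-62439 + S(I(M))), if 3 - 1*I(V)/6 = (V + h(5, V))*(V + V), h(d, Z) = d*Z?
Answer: -563/35151039 ≈ -1.6017e-5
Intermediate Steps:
M = 3 (M = -9 + 12 = 3)
h(d, Z) = Z*d
I(V) = 18 - 72*V² (I(V) = 18 - 6*(V + V*5)*(V + V) = 18 - 6*(V + 5*V)*2*V = 18 - 6*6*V*2*V = 18 - 72*V²)
S(Y) = 6 - 2*Y/(67 + Y) (S(Y) = 6 - (Y + Y)/(Y + 67) = 6 - 2*Y/(67 + Y))
1/(-62439 + S(I(M))) = 1/(-62439 + 2*(201 + 2*(18 - 72*3²))/(67 + (18 - 72*3²))) = 1/(-62439 + 2*(201 + 2*(18 - 72*9))/(67 + (18 - 72*9))) = 1/(-62439 + 2*(201 + 2*(18 - 648))/(67 + (18 - 648))) = 1/(-62439 + 2*(201 + 2*(-630))/(67 - 630)) = 1/(-62439 + 2*(201 - 1260)/(-563)) = 1/(-62439 + 2*(-1/563)*(-1059)) = 1/(-62439 + 2118/563) = 1/(-35151039/563) = -563/35151039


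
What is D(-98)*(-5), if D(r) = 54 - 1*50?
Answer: -20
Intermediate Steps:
D(r) = 4 (D(r) = 54 - 50 = 4)
D(-98)*(-5) = 4*(-5) = -20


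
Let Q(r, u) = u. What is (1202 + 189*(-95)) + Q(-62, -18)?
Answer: -16771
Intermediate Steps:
(1202 + 189*(-95)) + Q(-62, -18) = (1202 + 189*(-95)) - 18 = (1202 - 17955) - 18 = -16753 - 18 = -16771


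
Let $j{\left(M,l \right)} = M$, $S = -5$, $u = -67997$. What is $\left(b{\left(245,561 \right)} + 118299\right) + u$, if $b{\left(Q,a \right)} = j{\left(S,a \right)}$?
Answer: $50297$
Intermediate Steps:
$b{\left(Q,a \right)} = -5$
$\left(b{\left(245,561 \right)} + 118299\right) + u = \left(-5 + 118299\right) - 67997 = 118294 - 67997 = 50297$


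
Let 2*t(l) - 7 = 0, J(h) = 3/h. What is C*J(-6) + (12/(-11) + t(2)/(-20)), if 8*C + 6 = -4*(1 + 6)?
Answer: 189/220 ≈ 0.85909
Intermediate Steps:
t(l) = 7/2 (t(l) = 7/2 + (½)*0 = 7/2 + 0 = 7/2)
C = -17/4 (C = -¾ + (-4*(1 + 6))/8 = -¾ + (-4*7)/8 = -¾ + (⅛)*(-28) = -¾ - 7/2 = -17/4 ≈ -4.2500)
C*J(-6) + (12/(-11) + t(2)/(-20)) = -51/(4*(-6)) + (12/(-11) + (7/2)/(-20)) = -51*(-1)/(4*6) + (12*(-1/11) + (7/2)*(-1/20)) = -17/4*(-½) + (-12/11 - 7/40) = 17/8 - 557/440 = 189/220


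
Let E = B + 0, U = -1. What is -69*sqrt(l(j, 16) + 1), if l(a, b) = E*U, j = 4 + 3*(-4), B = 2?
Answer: -69*I ≈ -69.0*I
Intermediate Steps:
E = 2 (E = 2 + 0 = 2)
j = -8 (j = 4 - 12 = -8)
l(a, b) = -2 (l(a, b) = 2*(-1) = -2)
-69*sqrt(l(j, 16) + 1) = -69*sqrt(-2 + 1) = -69*I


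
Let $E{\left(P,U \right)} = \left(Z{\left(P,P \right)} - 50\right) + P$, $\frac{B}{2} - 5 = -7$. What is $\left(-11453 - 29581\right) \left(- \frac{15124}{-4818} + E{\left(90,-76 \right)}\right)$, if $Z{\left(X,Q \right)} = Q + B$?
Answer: $- \frac{4255171088}{803} \approx -5.2991 \cdot 10^{6}$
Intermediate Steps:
$B = -4$ ($B = 10 + 2 \left(-7\right) = 10 - 14 = -4$)
$Z{\left(X,Q \right)} = -4 + Q$ ($Z{\left(X,Q \right)} = Q - 4 = -4 + Q$)
$E{\left(P,U \right)} = -54 + 2 P$ ($E{\left(P,U \right)} = \left(\left(-4 + P\right) - 50\right) + P = \left(-54 + P\right) + P = -54 + 2 P$)
$\left(-11453 - 29581\right) \left(- \frac{15124}{-4818} + E{\left(90,-76 \right)}\right) = \left(-11453 - 29581\right) \left(- \frac{15124}{-4818} + \left(-54 + 2 \cdot 90\right)\right) = \left(-11453 - 29581\right) \left(\left(-15124\right) \left(- \frac{1}{4818}\right) + \left(-54 + 180\right)\right) = \left(-11453 - 29581\right) \left(\frac{7562}{2409} + 126\right) = \left(-41034\right) \frac{311096}{2409} = - \frac{4255171088}{803}$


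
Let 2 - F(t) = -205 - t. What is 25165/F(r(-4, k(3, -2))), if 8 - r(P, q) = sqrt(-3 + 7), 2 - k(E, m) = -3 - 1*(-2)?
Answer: 25165/213 ≈ 118.15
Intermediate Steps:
k(E, m) = 3 (k(E, m) = 2 - (-3 - 1*(-2)) = 2 - (-3 + 2) = 2 - 1*(-1) = 2 + 1 = 3)
r(P, q) = 6 (r(P, q) = 8 - sqrt(-3 + 7) = 8 - sqrt(4) = 8 - 1*2 = 8 - 2 = 6)
F(t) = 207 + t (F(t) = 2 - (-205 - t) = 2 + (205 + t) = 207 + t)
25165/F(r(-4, k(3, -2))) = 25165/(207 + 6) = 25165/213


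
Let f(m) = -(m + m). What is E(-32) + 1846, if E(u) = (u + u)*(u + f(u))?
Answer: -202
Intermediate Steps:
f(m) = -2*m
E(u) = -2*u² (E(u) = (u + u)*(u - 2*u) = (2*u)*(-u) = -2*u²)
E(-32) + 1846 = -2*(-32)² + 1846 = -2*1024 + 1846 = -2048 + 1846 = -202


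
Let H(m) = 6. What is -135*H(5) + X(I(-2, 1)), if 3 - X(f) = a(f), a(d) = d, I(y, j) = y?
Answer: -805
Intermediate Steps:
X(f) = 3 - f
-135*H(5) + X(I(-2, 1)) = -135*6 + (3 - 1*(-2)) = -810 + (3 + 2) = -810 + 5 = -805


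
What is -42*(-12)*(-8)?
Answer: -4032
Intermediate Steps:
-42*(-12)*(-8) = 504*(-8) = -4032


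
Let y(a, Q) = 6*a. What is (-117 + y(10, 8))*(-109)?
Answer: 6213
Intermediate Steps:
(-117 + y(10, 8))*(-109) = (-117 + 6*10)*(-109) = (-117 + 60)*(-109) = -57*(-109) = 6213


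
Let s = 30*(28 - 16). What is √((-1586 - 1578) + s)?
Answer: 2*I*√701 ≈ 52.953*I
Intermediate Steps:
s = 360 (s = 30*12 = 360)
√((-1586 - 1578) + s) = √((-1586 - 1578) + 360) = √(-3164 + 360) = √(-2804) = 2*I*√701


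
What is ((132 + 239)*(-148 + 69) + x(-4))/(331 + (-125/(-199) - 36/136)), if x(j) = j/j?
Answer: -198297928/2242005 ≈ -88.447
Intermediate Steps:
x(j) = 1
((132 + 239)*(-148 + 69) + x(-4))/(331 + (-125/(-199) - 36/136)) = ((132 + 239)*(-148 + 69) + 1)/(331 + (-125/(-199) - 36/136)) = (371*(-79) + 1)/(331 + (-125*(-1/199) - 36*1/136)) = (-29309 + 1)/(331 + (125/199 - 9/34)) = -29308/(331 + 2459/6766) = -29308/2242005/6766 = -29308*6766/2242005 = -198297928/2242005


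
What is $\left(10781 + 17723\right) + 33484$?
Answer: $61988$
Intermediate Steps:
$\left(10781 + 17723\right) + 33484 = 28504 + 33484 = 61988$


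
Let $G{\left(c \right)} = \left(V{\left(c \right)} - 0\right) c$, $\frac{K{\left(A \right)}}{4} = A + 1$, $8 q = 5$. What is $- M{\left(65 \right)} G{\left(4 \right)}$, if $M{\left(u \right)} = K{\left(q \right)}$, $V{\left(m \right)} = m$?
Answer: $-104$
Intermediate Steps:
$q = \frac{5}{8}$ ($q = \frac{1}{8} \cdot 5 = \frac{5}{8} \approx 0.625$)
$K{\left(A \right)} = 4 + 4 A$ ($K{\left(A \right)} = 4 \left(A + 1\right) = 4 \left(1 + A\right) = 4 + 4 A$)
$G{\left(c \right)} = c^{2}$ ($G{\left(c \right)} = \left(c - 0\right) c = \left(c + 0\right) c = c c = c^{2}$)
$M{\left(u \right)} = \frac{13}{2}$ ($M{\left(u \right)} = 4 + 4 \cdot \frac{5}{8} = 4 + \frac{5}{2} = \frac{13}{2}$)
$- M{\left(65 \right)} G{\left(4 \right)} = \left(-1\right) \frac{13}{2} \cdot 4^{2} = \left(- \frac{13}{2}\right) 16 = -104$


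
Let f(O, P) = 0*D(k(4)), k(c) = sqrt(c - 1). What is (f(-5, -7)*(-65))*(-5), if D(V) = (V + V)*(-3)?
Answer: 0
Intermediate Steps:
k(c) = sqrt(-1 + c)
D(V) = -6*V (D(V) = (2*V)*(-3) = -6*V)
f(O, P) = 0 (f(O, P) = 0*(-6*sqrt(-1 + 4)) = 0*(-6*sqrt(3)) = 0)
(f(-5, -7)*(-65))*(-5) = (0*(-65))*(-5) = 0*(-5) = 0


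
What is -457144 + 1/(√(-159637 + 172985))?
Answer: -457144 + √3337/6674 ≈ -4.5714e+5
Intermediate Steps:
-457144 + 1/(√(-159637 + 172985)) = -457144 + 1/(√13348) = -457144 + 1/(2*√3337) = -457144 + √3337/6674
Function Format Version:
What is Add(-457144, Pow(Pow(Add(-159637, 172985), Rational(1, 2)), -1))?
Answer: Add(-457144, Mul(Rational(1, 6674), Pow(3337, Rational(1, 2)))) ≈ -4.5714e+5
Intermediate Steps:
Add(-457144, Pow(Pow(Add(-159637, 172985), Rational(1, 2)), -1)) = Add(-457144, Pow(Pow(13348, Rational(1, 2)), -1)) = Add(-457144, Pow(Mul(2, Pow(3337, Rational(1, 2))), -1)) = Add(-457144, Mul(Rational(1, 6674), Pow(3337, Rational(1, 2))))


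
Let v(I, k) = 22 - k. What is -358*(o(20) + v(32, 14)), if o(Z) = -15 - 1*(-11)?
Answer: -1432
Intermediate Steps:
o(Z) = -4 (o(Z) = -15 + 11 = -4)
-358*(o(20) + v(32, 14)) = -358*(-4 + (22 - 1*14)) = -358*(-4 + (22 - 14)) = -358*(-4 + 8) = -358*4 = -1432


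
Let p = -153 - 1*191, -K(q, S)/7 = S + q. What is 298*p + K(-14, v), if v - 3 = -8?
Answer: -102379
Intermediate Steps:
v = -5 (v = 3 - 8 = -5)
K(q, S) = -7*S - 7*q (K(q, S) = -7*(S + q) = -7*S - 7*q)
p = -344 (p = -153 - 191 = -344)
298*p + K(-14, v) = 298*(-344) + (-7*(-5) - 7*(-14)) = -102512 + (35 + 98) = -102512 + 133 = -102379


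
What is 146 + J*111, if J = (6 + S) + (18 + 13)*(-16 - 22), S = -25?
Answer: -132721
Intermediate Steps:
J = -1197 (J = (6 - 25) + (18 + 13)*(-16 - 22) = -19 + 31*(-38) = -19 - 1178 = -1197)
146 + J*111 = 146 - 1197*111 = 146 - 132867 = -132721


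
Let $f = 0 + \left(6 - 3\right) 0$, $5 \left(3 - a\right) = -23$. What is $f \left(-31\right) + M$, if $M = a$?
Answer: $\frac{38}{5} \approx 7.6$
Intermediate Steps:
$a = \frac{38}{5}$ ($a = 3 - - \frac{23}{5} = 3 + \frac{23}{5} = \frac{38}{5} \approx 7.6$)
$f = 0$ ($f = 0 + 3 \cdot 0 = 0 + 0 = 0$)
$M = \frac{38}{5} \approx 7.6$
$f \left(-31\right) + M = 0 \left(-31\right) + \frac{38}{5} = 0 + \frac{38}{5} = \frac{38}{5}$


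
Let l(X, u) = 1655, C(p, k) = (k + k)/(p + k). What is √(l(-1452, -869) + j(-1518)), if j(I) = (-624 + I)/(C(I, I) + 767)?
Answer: √422966/16 ≈ 40.647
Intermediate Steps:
C(p, k) = 2*k/(k + p) (C(p, k) = (2*k)/(k + p) = 2*k/(k + p))
j(I) = -13/16 + I/768 (j(I) = (-624 + I)/(2*I/(I + I) + 767) = (-624 + I)/(2*I/((2*I)) + 767) = (-624 + I)/(2*I*(1/(2*I)) + 767) = (-624 + I)/(1 + 767) = (-624 + I)/768 = (-624 + I)*(1/768) = -13/16 + I/768)
√(l(-1452, -869) + j(-1518)) = √(1655 + (-13/16 + (1/768)*(-1518))) = √(1655 + (-13/16 - 253/128)) = √(1655 - 357/128) = √(211483/128) = √422966/16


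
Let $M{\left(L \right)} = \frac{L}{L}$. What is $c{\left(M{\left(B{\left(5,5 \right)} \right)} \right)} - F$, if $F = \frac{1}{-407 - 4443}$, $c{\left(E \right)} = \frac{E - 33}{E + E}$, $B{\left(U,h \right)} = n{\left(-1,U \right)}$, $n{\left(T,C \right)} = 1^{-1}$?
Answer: $- \frac{77599}{4850} \approx -16.0$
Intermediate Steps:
$n{\left(T,C \right)} = 1$
$B{\left(U,h \right)} = 1$
$M{\left(L \right)} = 1$
$c{\left(E \right)} = \frac{-33 + E}{2 E}$
$F = - \frac{1}{4850}$ ($F = \frac{1}{-4850} = - \frac{1}{4850} \approx -0.00020619$)
$c{\left(M{\left(B{\left(5,5 \right)} \right)} \right)} - F = \frac{-33 + 1}{2 \cdot 1} - - \frac{1}{4850} = \frac{1}{2} \cdot 1 \left(-32\right) + \frac{1}{4850} = -16 + \frac{1}{4850} = - \frac{77599}{4850}$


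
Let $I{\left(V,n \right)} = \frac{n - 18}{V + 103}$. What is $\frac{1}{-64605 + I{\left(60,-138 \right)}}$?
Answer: $- \frac{163}{10530771} \approx -1.5478 \cdot 10^{-5}$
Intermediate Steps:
$I{\left(V,n \right)} = \frac{-18 + n}{103 + V}$
$\frac{1}{-64605 + I{\left(60,-138 \right)}} = \frac{1}{-64605 + \frac{-18 - 138}{103 + 60}} = \frac{1}{-64605 + \frac{1}{163} \left(-156\right)} = \frac{1}{-64605 - \frac{156}{163}} = \frac{1}{- \frac{10530771}{163}} = - \frac{163}{10530771}$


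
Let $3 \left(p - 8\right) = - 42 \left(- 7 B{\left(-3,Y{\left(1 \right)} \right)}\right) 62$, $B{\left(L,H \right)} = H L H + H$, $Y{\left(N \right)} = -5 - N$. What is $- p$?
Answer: $692656$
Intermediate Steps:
$B{\left(L,H \right)} = H + L H^{2}$ ($B{\left(L,H \right)} = L H^{2} + H = H + L H^{2}$)
$p = -692656$ ($p = 8 + \frac{- 42 \left(- 7 \left(-5 - 1\right) \left(1 + \left(-5 - 1\right) \left(-3\right)\right)\right) 62}{3} = 8 + \frac{- 42 \left(- 7 \left(- 6 \left(1 - -18\right)\right)\right) 62}{3} = 8 + \frac{- 42 \left(- 7 \left(- 6 \left(1 + 18\right)\right)\right) 62}{3} = 8 + \frac{- 42 \left(- 7 \left(\left(-6\right) 19\right)\right) 62}{3} = 8 + \frac{- 42 \left(\left(-7\right) \left(-114\right)\right) 62}{3} = 8 + \frac{\left(-42\right) 798 \cdot 62}{3} = 8 + \frac{\left(-33516\right) 62}{3} = 8 + \frac{1}{3} \left(-2077992\right) = 8 - 692664 = -692656$)
$- p = \left(-1\right) \left(-692656\right) = 692656$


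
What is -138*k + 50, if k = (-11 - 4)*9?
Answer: 18680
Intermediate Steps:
k = -135 (k = -15*9 = -135)
-138*k + 50 = -138*(-135) + 50 = 18630 + 50 = 18680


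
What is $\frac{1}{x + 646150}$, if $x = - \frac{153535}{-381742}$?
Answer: $\frac{381742}{246662746835} \approx 1.5476 \cdot 10^{-6}$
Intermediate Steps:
$x = \frac{153535}{381742}$ ($x = \left(-153535\right) \left(- \frac{1}{381742}\right) = \frac{153535}{381742} \approx 0.4022$)
$\frac{1}{x + 646150} = \frac{1}{\frac{153535}{381742} + 646150} = \frac{1}{\frac{246662746835}{381742}} = \frac{381742}{246662746835}$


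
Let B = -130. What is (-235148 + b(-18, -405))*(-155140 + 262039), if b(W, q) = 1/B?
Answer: -251370868743/10 ≈ -2.5137e+10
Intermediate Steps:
b(W, q) = -1/130 (b(W, q) = 1/(-130) = -1/130)
(-235148 + b(-18, -405))*(-155140 + 262039) = (-235148 - 1/130)*(-155140 + 262039) = -30569241/130*106899 = -251370868743/10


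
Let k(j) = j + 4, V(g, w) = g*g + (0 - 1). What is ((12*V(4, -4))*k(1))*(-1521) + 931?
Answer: -1367969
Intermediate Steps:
V(g, w) = -1 + g² (V(g, w) = g² - 1 = -1 + g²)
k(j) = 4 + j
((12*V(4, -4))*k(1))*(-1521) + 931 = ((12*(-1 + 4²))*(4 + 1))*(-1521) + 931 = ((12*(-1 + 16))*5)*(-1521) + 931 = ((12*15)*5)*(-1521) + 931 = (180*5)*(-1521) + 931 = 900*(-1521) + 931 = -1368900 + 931 = -1367969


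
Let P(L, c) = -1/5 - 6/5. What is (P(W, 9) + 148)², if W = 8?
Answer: 537289/25 ≈ 21492.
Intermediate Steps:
P(L, c) = -7/5 (P(L, c) = -1*⅕ - 6*⅕ = -⅕ - 6/5 = -7/5)
(P(W, 9) + 148)² = (-7/5 + 148)² = (733/5)² = 537289/25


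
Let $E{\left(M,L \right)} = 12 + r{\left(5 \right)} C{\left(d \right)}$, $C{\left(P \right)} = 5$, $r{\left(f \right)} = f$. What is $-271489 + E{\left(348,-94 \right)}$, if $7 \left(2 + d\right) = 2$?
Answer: $-271452$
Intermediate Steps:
$d = - \frac{12}{7}$ ($d = -2 + \frac{1}{7} \cdot 2 = -2 + \frac{2}{7} = - \frac{12}{7} \approx -1.7143$)
$E{\left(M,L \right)} = 37$ ($E{\left(M,L \right)} = 12 + 5 \cdot 5 = 12 + 25 = 37$)
$-271489 + E{\left(348,-94 \right)} = -271489 + 37 = -271452$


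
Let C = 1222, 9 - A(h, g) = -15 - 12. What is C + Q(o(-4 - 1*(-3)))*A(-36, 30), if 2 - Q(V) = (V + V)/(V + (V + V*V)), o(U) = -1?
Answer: 1222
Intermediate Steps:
A(h, g) = 36 (A(h, g) = 9 - (-15 - 12) = 9 - 1*(-27) = 9 + 27 = 36)
Q(V) = 2 - 2*V/(V² + 2*V) (Q(V) = 2 - (V + V)/(V + (V + V*V)) = 2 - 2*V/(V + (V + V²)) = 2 - 2*V/(V² + 2*V))
C + Q(o(-4 - 1*(-3)))*A(-36, 30) = 1222 + (2*(1 - 1)/(2 - 1))*36 = 1222 + (2*0/1)*36 = 1222 + (2*1*0)*36 = 1222 + 0*36 = 1222 + 0 = 1222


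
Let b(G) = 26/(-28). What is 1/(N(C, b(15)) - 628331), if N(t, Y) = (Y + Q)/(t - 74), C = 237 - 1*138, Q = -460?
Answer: -350/219922303 ≈ -1.5915e-6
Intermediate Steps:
b(G) = -13/14 (b(G) = 26*(-1/28) = -13/14)
C = 99 (C = 237 - 138 = 99)
N(t, Y) = (-460 + Y)/(-74 + t) (N(t, Y) = (Y - 460)/(t - 74) = (-460 + Y)/(-74 + t))
1/(N(C, b(15)) - 628331) = 1/((-460 - 13/14)/(-74 + 99) - 628331) = 1/(-6453/14/25 - 628331) = 1/((1/25)*(-6453/14) - 628331) = 1/(-6453/350 - 628331) = 1/(-219922303/350) = -350/219922303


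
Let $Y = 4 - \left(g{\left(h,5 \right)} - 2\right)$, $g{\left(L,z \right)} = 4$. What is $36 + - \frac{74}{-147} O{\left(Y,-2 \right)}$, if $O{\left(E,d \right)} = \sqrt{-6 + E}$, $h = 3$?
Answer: $36 + \frac{148 i}{147} \approx 36.0 + 1.0068 i$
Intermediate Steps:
$Y = 2$ ($Y = 4 - \left(4 - 2\right) = 4 - 2 = 2$)
$36 + - \frac{74}{-147} O{\left(Y,-2 \right)} = 36 + - \frac{74}{-147} \sqrt{-6 + 2} = 36 + \left(-74\right) \left(- \frac{1}{147}\right) \sqrt{-4} = 36 + \frac{74 \cdot 2 i}{147} = 36 + \frac{148 i}{147}$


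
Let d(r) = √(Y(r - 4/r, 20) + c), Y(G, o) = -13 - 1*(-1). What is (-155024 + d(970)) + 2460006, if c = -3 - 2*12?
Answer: 2304982 + I*√39 ≈ 2.305e+6 + 6.245*I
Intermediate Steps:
c = -27 (c = -3 - 24 = -27)
Y(G, o) = -12 (Y(G, o) = -13 + 1 = -12)
d(r) = I*√39 (d(r) = √(-12 - 27) = √(-39) = I*√39)
(-155024 + d(970)) + 2460006 = (-155024 + I*√39) + 2460006 = 2304982 + I*√39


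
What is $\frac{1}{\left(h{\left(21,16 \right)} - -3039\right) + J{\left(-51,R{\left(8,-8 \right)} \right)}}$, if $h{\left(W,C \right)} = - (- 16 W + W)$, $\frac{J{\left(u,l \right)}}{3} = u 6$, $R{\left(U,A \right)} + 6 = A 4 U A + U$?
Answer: $\frac{1}{2436} \approx 0.00041051$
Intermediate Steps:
$R{\left(U,A \right)} = -6 + U + 4 U A^{2}$ ($R{\left(U,A \right)} = -6 + \left(A 4 U A + U\right) = -6 + \left(4 A U A + U\right) = -6 + \left(4 U A^{2} + U\right) = -6 + \left(U + 4 U A^{2}\right) = -6 + U + 4 U A^{2}$)
$J{\left(u,l \right)} = 18 u$ ($J{\left(u,l \right)} = 3 u 6 = 3 \cdot 6 u = 18 u$)
$h{\left(W,C \right)} = 15 W$ ($h{\left(W,C \right)} = - \left(-15\right) W = 15 W$)
$\frac{1}{\left(h{\left(21,16 \right)} - -3039\right) + J{\left(-51,R{\left(8,-8 \right)} \right)}} = \frac{1}{\left(15 \cdot 21 - -3039\right) + 18 \left(-51\right)} = \frac{1}{\left(315 + 3039\right) - 918} = \frac{1}{3354 - 918} = \frac{1}{2436}$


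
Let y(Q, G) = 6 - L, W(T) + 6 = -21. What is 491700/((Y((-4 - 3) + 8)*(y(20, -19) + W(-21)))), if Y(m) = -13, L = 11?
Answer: 122925/104 ≈ 1182.0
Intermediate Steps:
W(T) = -27 (W(T) = -6 - 21 = -27)
y(Q, G) = -5 (y(Q, G) = 6 - 1*11 = 6 - 11 = -5)
491700/((Y((-4 - 3) + 8)*(y(20, -19) + W(-21)))) = 491700/((-13*(-5 - 27))) = 491700/((-13*(-32))) = 491700/416 = 491700*(1/416) = 122925/104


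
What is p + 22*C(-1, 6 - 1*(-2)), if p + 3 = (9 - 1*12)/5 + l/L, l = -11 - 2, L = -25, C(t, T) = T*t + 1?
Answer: -3927/25 ≈ -157.08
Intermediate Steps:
C(t, T) = 1 + T*t
l = -13
p = -77/25 (p = -3 + ((9 - 1*12)/5 - 13/(-25)) = -3 + ((9 - 12)*(⅕) - 13*(-1/25)) = -3 + (-3*⅕ + 13/25) = -3 + (-⅗ + 13/25) = -3 - 2/25 = -77/25 ≈ -3.0800)
p + 22*C(-1, 6 - 1*(-2)) = -77/25 + 22*(1 + (6 - 1*(-2))*(-1)) = -77/25 + 22*(1 + (6 + 2)*(-1)) = -77/25 + 22*(1 + 8*(-1)) = -77/25 + 22*(1 - 8) = -77/25 + 22*(-7) = -77/25 - 154 = -3927/25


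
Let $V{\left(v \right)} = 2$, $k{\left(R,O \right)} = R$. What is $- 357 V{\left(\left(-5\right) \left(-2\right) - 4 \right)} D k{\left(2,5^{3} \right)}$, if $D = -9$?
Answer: $12852$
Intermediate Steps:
$- 357 V{\left(\left(-5\right) \left(-2\right) - 4 \right)} D k{\left(2,5^{3} \right)} = - 357 \cdot 2 \left(-9\right) 2 = - 357 \left(\left(-18\right) 2\right) = \left(-357\right) \left(-36\right) = 12852$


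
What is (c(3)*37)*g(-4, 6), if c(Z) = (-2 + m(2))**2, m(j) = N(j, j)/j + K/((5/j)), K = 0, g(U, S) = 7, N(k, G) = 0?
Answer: 1036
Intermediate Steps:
m(j) = 0 (m(j) = 0/j + 0/((5/j)) = 0 + 0*(j/5) = 0 + 0 = 0)
c(Z) = 4 (c(Z) = (-2 + 0)**2 = (-2)**2 = 4)
(c(3)*37)*g(-4, 6) = (4*37)*7 = 148*7 = 1036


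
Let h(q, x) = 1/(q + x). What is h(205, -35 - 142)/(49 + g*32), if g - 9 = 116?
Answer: 1/113372 ≈ 8.8205e-6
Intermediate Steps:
g = 125 (g = 9 + 116 = 125)
h(205, -35 - 142)/(49 + g*32) = 1/((205 + (-35 - 142))*(49 + 125*32)) = 1/((205 - 177)*(49 + 4000)) = 1/(28*4049) = (1/28)*(1/4049) = 1/113372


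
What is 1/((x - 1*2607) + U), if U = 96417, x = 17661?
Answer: 1/111471 ≈ 8.9709e-6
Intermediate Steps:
1/((x - 1*2607) + U) = 1/((17661 - 1*2607) + 96417) = 1/((17661 - 2607) + 96417) = 1/(15054 + 96417) = 1/111471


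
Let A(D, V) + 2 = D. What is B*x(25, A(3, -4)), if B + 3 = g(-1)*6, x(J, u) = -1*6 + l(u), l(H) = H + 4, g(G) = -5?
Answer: 33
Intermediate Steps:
l(H) = 4 + H
A(D, V) = -2 + D
x(J, u) = -2 + u (x(J, u) = -1*6 + (4 + u) = -6 + (4 + u) = -2 + u)
B = -33 (B = -3 - 5*6 = -3 - 30 = -33)
B*x(25, A(3, -4)) = -33*(-2 + (-2 + 3)) = -33*(-2 + 1) = -33*(-1) = 33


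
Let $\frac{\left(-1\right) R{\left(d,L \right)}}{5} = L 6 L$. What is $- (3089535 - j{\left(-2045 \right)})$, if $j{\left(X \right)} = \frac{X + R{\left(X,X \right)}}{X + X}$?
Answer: $- \frac{6117719}{2} \approx -3.0589 \cdot 10^{6}$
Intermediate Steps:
$R{\left(d,L \right)} = - 30 L^{2}$ ($R{\left(d,L \right)} = - 5 L 6 L = - 5 \cdot 6 L L = - 5 \cdot 6 L^{2} = - 30 L^{2}$)
$j{\left(X \right)} = \frac{X - 30 X^{2}}{2 X}$ ($j{\left(X \right)} = \frac{X - 30 X^{2}}{X + X} = \frac{X - 30 X^{2}}{2 X}$)
$- (3089535 - j{\left(-2045 \right)}) = - (3089535 - \left(\frac{1}{2} - -30675\right)) = - (3089535 - \left(\frac{1}{2} + 30675\right)) = - (3089535 - \frac{61351}{2}) = \left(-1\right) \frac{6117719}{2} = - \frac{6117719}{2}$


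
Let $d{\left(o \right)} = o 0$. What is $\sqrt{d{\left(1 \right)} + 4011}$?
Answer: $\sqrt{4011} \approx 63.332$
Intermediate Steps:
$d{\left(o \right)} = 0$
$\sqrt{d{\left(1 \right)} + 4011} = \sqrt{0 + 4011} = \sqrt{4011}$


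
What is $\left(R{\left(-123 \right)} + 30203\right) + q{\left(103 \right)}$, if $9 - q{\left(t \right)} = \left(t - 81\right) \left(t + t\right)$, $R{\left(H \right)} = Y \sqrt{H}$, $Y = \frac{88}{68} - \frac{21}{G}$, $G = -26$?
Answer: $25680 + \frac{929 i \sqrt{123}}{442} \approx 25680.0 + 23.31 i$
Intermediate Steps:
$Y = \frac{929}{442}$ ($Y = \frac{88}{68} - \frac{21}{-26} = 88 \cdot \frac{1}{68} - - \frac{21}{26} = \frac{22}{17} + \frac{21}{26} = \frac{929}{442} \approx 2.1018$)
$R{\left(H \right)} = \frac{929 \sqrt{H}}{442}$
$q{\left(t \right)} = 9 - 2 t \left(-81 + t\right)$ ($q{\left(t \right)} = 9 - \left(t - 81\right) \left(t + t\right) = 9 - \left(-81 + t\right) 2 t = 9 - 2 t \left(-81 + t\right)$)
$\left(R{\left(-123 \right)} + 30203\right) + q{\left(103 \right)} = \left(\frac{929 \sqrt{-123}}{442} + 30203\right) + \left(9 - 2 \cdot 103^{2} + 162 \cdot 103\right) = \left(\frac{929 i \sqrt{123}}{442} + 30203\right) + \left(9 - 21218 + 16686\right) = \left(30203 + \frac{929 i \sqrt{123}}{442}\right) - 4523 = 25680 + \frac{929 i \sqrt{123}}{442}$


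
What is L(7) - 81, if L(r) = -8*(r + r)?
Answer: -193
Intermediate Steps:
L(r) = -16*r
L(7) - 81 = -16*7 - 81 = -112 - 81 = -193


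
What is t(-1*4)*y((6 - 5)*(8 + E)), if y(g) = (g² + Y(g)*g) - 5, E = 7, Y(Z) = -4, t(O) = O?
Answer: -640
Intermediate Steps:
y(g) = -5 + g² - 4*g (y(g) = (g² - 4*g) - 5 = -5 + g² - 4*g)
t(-1*4)*y((6 - 5)*(8 + E)) = (-1*4)*(-5 + ((6 - 5)*(8 + 7))² - 4*(6 - 5)*(8 + 7)) = -4*(-5 + (1*15)² - 4*15) = -4*(-5 + 15² - 4*15) = -4*(-5 + 225 - 60) = -4*160 = -640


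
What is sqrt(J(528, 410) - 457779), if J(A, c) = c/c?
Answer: I*sqrt(457778) ≈ 676.59*I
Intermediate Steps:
J(A, c) = 1
sqrt(J(528, 410) - 457779) = sqrt(1 - 457779) = sqrt(-457778) = I*sqrt(457778)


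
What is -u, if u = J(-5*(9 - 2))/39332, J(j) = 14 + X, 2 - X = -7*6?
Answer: -29/19666 ≈ -0.0014746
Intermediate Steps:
X = 44 (X = 2 - (-7)*6 = 2 - 1*(-42) = 2 + 42 = 44)
J(j) = 58 (J(j) = 14 + 44 = 58)
u = 29/19666 (u = 58/39332 = 58*(1/39332) = 29/19666 ≈ 0.0014746)
-u = -1*29/19666 = -29/19666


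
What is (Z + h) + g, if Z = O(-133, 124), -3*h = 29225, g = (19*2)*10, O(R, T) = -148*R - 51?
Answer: 30814/3 ≈ 10271.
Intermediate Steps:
O(R, T) = -51 - 148*R
g = 380 (g = 38*10 = 380)
h = -29225/3 (h = -1/3*29225 = -29225/3 ≈ -9741.7)
Z = 19633 (Z = -51 - 148*(-133) = -51 + 19684 = 19633)
(Z + h) + g = (19633 - 29225/3) + 380 = 29674/3 + 380 = 30814/3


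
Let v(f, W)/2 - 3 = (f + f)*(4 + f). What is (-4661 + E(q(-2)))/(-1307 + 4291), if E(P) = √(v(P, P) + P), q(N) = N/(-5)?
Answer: -4661/2984 + √21/3730 ≈ -1.5608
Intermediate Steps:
q(N) = -N/5 (q(N) = N*(-⅕) = -N/5)
v(f, W) = 6 + 4*f*(4 + f) (v(f, W) = 6 + 2*((f + f)*(4 + f)) = 6 + 2*((2*f)*(4 + f)) = 6 + 2*(2*f*(4 + f)) = 6 + 4*f*(4 + f))
E(P) = √(6 + 4*P² + 17*P) (E(P) = √((6 + 4*P² + 16*P) + P) = √(6 + 4*P² + 17*P))
(-4661 + E(q(-2)))/(-1307 + 4291) = (-4661 + √(6 + 4*(-⅕*(-2))² + 17*(-⅕*(-2))))/(-1307 + 4291) = (-4661 + √(6 + 4*(⅖)² + 17*(⅖)))/2984 = (-4661 + √(6 + 4*(4/25) + 34/5))*(1/2984) = (-4661 + √(6 + 16/25 + 34/5))*(1/2984) = (-4661 + √(336/25))*(1/2984) = (-4661 + 4*√21/5)*(1/2984) = -4661/2984 + √21/3730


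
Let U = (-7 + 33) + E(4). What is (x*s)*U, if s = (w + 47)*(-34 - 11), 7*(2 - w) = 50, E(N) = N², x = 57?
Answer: -4509270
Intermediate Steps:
w = -36/7 (w = 2 - ⅐*50 = 2 - 50/7 = -36/7 ≈ -5.1429)
U = 42 (U = (-7 + 33) + 4² = 26 + 16 = 42)
s = -13185/7 (s = (-36/7 + 47)*(-34 - 11) = (293/7)*(-45) = -13185/7 ≈ -1883.6)
(x*s)*U = (57*(-13185/7))*42 = -751545/7*42 = -4509270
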